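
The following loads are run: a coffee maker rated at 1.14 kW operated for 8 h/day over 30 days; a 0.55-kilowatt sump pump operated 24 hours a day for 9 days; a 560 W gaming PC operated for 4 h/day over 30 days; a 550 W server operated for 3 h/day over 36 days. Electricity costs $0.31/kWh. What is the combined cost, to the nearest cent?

$160.89

coffee maker: Runtime = 8 h/day × 30 days = 240 h
coffee maker: 1.14 kW × 240 h = 273.6 kWh
sump pump: Runtime = 24 h × 9 = 216 h
sump pump: 0.55 kW × 216 h = 118.8 kWh
gaming PC: Runtime = 4 h/day × 30 days = 120 h
gaming PC: 0.56 kW × 120 h = 67.2 kWh
server: Runtime = 3 h/day × 36 days = 108 h
server: 0.55 kW × 108 h = 59.4 kWh
Total energy = 519 kWh
Cost = 519 × $0.31 = $160.89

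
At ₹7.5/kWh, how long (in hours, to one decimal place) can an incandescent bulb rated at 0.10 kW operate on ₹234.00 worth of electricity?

312.0 h

Energy available = ₹234.00 ÷ ₹7.5/kWh = 31.2 kWh
Hours = 31.2 kWh ÷ 0.1 kW = 312.0 h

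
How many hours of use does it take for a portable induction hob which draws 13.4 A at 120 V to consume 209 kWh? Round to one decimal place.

130.0 h

Power = 13.4 A × 120 V = 1608 W = 1.608 kW
Hours = 209 kWh ÷ 1.608 kW = 130.0 h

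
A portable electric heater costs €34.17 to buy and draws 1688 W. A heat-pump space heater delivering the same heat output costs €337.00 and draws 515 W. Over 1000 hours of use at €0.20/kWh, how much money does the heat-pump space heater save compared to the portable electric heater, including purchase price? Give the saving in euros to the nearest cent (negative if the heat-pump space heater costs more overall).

portable electric heater: €34.17 + (1688/1000) kW × 1000 h × €0.20 = €34.17 + €337.6 = €371.77
heat-pump space heater: €337.00 + (515/1000) kW × 1000 h × €0.20 = €337.00 + €103 = €440
Saving = €371.77 − €440 = −€68.23

-€68.23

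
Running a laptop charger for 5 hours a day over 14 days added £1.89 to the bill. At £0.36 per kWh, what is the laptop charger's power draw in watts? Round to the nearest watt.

Energy = £1.89 ÷ £0.36/kWh = 5.25 kWh
Runtime = 5 h/day × 14 days = 70 h
Power = 5.25 kWh ÷ 70 h = 0.075 kW = 75 W

75 W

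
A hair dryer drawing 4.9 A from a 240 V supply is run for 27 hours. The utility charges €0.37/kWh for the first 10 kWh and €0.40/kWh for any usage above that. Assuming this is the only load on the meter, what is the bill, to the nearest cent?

€12.40

Power = 4.9 A × 240 V = 1176 W = 1.176 kW
Energy = 1.176 kW × 27 h = 31.752 kWh
Tier 1 (0–10 kWh): 10 × €0.37 = €3.7
Above 10 kWh: 21.752 × €0.40 = €8.7008
Bill = €12.40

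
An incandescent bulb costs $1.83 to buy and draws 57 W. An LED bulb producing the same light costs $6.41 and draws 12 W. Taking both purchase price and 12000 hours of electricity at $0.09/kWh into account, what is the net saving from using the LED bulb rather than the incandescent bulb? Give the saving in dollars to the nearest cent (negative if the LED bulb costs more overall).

incandescent bulb: $1.83 + (57/1000) kW × 12000 h × $0.09 = $1.83 + $61.56 = $63.39
LED bulb: $6.41 + (12/1000) kW × 12000 h × $0.09 = $6.41 + $12.96 = $19.37
Saving = $63.39 − $19.37 = $44.02

$44.02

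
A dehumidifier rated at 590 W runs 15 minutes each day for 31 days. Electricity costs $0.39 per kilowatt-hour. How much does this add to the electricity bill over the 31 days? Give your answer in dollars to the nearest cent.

Runtime = 15 min × 31 = 465 min = 7.75 h
Energy = 0.59 kW × 7.75 h = 4.5725 kWh
Cost = 4.5725 kWh × $0.39/kWh = $1.78

$1.78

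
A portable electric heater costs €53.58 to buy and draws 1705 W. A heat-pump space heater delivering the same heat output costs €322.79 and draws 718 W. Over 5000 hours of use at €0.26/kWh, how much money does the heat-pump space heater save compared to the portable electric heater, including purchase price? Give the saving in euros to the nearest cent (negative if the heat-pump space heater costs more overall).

€1013.89

portable electric heater: €53.58 + (1705/1000) kW × 5000 h × €0.26 = €53.58 + €2216.5 = €2270.08
heat-pump space heater: €322.79 + (718/1000) kW × 5000 h × €0.26 = €322.79 + €933.4 = €1256.19
Saving = €2270.08 − €1256.19 = €1013.89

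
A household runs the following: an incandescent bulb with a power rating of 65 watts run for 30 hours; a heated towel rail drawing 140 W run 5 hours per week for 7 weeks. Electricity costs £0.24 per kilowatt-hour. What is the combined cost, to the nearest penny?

incandescent bulb: 0.065 kW × 30 h = 1.95 kWh
heated towel rail: Runtime = 5 h/week × 7 weeks = 35 h
heated towel rail: 0.14 kW × 35 h = 4.9 kWh
Total energy = 6.85 kWh
Cost = 6.85 × £0.24 = £1.64

£1.64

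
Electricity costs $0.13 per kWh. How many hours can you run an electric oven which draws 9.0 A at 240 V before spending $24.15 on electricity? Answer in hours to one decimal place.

Power = 9.0 A × 240 V = 2160 W = 2.16 kW
Energy available = $24.15 ÷ $0.13/kWh = 185.7692 kWh
Hours = 185.7692 kWh ÷ 2.16 kW = 86.0 h

86.0 h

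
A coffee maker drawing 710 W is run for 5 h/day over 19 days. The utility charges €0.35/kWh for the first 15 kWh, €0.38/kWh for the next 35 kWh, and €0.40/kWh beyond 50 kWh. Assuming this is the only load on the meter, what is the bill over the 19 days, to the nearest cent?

€25.53

Runtime = 5 h/day × 19 days = 95 h
Energy = 0.71 kW × 95 h = 67.45 kWh
Tier 1 (0–15 kWh): 15 × €0.35 = €5.25
Tier 2 (15–50 kWh): 35 × €0.38 = €13.3
Above 50 kWh: 17.45 × €0.40 = €6.98
Bill = €25.53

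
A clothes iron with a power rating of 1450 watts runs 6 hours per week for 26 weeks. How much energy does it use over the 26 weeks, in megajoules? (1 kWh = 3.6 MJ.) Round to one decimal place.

Runtime = 6 h/week × 26 weeks = 156 h
Energy = 1.45 kW × 156 h = 226.2 kWh
= 226.2 × 3.6 MJ = 814.3 MJ

814.3 MJ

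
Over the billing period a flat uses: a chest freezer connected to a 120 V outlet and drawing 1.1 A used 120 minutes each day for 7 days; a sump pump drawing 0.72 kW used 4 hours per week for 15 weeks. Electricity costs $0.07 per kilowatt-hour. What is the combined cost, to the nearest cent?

$3.15

chest freezer: Power = 1.1 A × 120 V = 132 W = 0.132 kW
chest freezer: Runtime = 120 min × 7 = 840 min = 14 h
chest freezer: 0.132 kW × 14 h = 1.848 kWh
sump pump: Runtime = 4 h/week × 15 weeks = 60 h
sump pump: 0.72 kW × 60 h = 43.2 kWh
Total energy = 45.048 kWh
Cost = 45.048 × $0.07 = $3.15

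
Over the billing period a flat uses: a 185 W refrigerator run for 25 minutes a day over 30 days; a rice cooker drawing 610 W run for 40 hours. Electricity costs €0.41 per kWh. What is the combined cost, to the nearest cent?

refrigerator: Runtime = 25 min × 30 = 750 min = 12.5 h
refrigerator: 0.185 kW × 12.5 h = 2.3125 kWh
rice cooker: 0.61 kW × 40 h = 24.4 kWh
Total energy = 26.7125 kWh
Cost = 26.7125 × €0.41 = €10.95

€10.95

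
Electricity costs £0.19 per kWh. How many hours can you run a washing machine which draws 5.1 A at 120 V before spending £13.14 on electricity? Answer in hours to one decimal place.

Power = 5.1 A × 120 V = 612 W = 0.612 kW
Energy available = £13.14 ÷ £0.19/kWh = 69.1579 kWh
Hours = 69.1579 kWh ÷ 0.612 kW = 113.0 h

113.0 h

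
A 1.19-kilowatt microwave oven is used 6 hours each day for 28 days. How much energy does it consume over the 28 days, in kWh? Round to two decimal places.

199.92 kWh

Runtime = 6 h/day × 28 days = 168 h
Energy = 1.19 kW × 168 h = 199.92 kWh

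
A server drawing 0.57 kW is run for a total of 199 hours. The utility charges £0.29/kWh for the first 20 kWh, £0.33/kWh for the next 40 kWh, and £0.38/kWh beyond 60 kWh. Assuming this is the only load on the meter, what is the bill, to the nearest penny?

Energy = 0.57 kW × 199 h = 113.43 kWh
Tier 1 (0–20 kWh): 20 × £0.29 = £5.8
Tier 2 (20–60 kWh): 40 × £0.33 = £13.2
Above 60 kWh: 53.43 × £0.38 = £20.3034
Bill = £39.30

£39.30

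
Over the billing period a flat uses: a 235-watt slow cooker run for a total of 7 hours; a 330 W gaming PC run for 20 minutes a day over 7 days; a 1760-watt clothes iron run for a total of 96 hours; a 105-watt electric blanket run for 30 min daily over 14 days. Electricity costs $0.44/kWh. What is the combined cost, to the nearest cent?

$75.73

slow cooker: 0.235 kW × 7 h = 1.645 kWh
gaming PC: Runtime = 20 min × 7 = 140 min = 2.333333… h
gaming PC: 0.33 kW × 2.333333… h = 0.77 kWh
clothes iron: 1.76 kW × 96 h = 168.96 kWh
electric blanket: Runtime = 30 min × 14 = 420 min = 7 h
electric blanket: 0.105 kW × 7 h = 0.735 kWh
Total energy = 172.11 kWh
Cost = 172.11 × $0.44 = $75.73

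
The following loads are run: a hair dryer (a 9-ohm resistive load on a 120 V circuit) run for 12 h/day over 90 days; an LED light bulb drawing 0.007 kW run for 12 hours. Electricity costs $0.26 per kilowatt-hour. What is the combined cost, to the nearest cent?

$449.30

hair dryer: Power = V²/R = 120²/9 = 1600 W = 1.6 kW
hair dryer: Runtime = 12 h/day × 90 days = 1080 h
hair dryer: 1.6 kW × 1080 h = 1728 kWh
LED light bulb: 0.007 kW × 12 h = 0.084 kWh
Total energy = 1728.084 kWh
Cost = 1728.084 × $0.26 = $449.30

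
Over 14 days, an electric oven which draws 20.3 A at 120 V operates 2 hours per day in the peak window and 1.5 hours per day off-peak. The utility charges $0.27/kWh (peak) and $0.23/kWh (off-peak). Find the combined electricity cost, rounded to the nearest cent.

$30.18

Power = 20.3 A × 120 V = 2436 W = 2.436 kW
Peak energy = 2.436 kW × 2 h × 14 = 68.208 kWh
Off-peak energy = 2.436 kW × 1.5 h × 14 = 51.156 kWh
Cost = 68.208 × $0.27 + 51.156 × $0.23 = $18.41616 + $11.76588 = $30.18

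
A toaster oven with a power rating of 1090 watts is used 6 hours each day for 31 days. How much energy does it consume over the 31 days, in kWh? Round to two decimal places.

Runtime = 6 h/day × 31 days = 186 h
Energy = 1.09 kW × 186 h = 202.74 kWh

202.74 kWh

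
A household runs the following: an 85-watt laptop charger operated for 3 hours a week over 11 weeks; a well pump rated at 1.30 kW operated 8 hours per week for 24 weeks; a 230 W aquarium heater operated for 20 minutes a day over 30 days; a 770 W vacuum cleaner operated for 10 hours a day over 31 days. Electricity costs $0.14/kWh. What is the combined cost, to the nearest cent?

laptop charger: Runtime = 3 h/week × 11 weeks = 33 h
laptop charger: 0.085 kW × 33 h = 2.805 kWh
well pump: Runtime = 8 h/week × 24 weeks = 192 h
well pump: 1.3 kW × 192 h = 249.6 kWh
aquarium heater: Runtime = 20 min × 30 = 600 min = 10 h
aquarium heater: 0.23 kW × 10 h = 2.3 kWh
vacuum cleaner: Runtime = 10 h/day × 31 days = 310 h
vacuum cleaner: 0.77 kW × 310 h = 238.7 kWh
Total energy = 493.405 kWh
Cost = 493.405 × $0.14 = $69.08

$69.08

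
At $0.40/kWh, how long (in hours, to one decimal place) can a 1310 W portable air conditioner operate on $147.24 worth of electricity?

281.0 h

Energy available = $147.24 ÷ $0.40/kWh = 368.1 kWh
Hours = 368.1 kWh ÷ 1.31 kW = 281.0 h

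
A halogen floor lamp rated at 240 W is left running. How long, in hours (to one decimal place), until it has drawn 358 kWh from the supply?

1491.7 h

Hours = 358 kWh ÷ 0.24 kW = 1491.7 h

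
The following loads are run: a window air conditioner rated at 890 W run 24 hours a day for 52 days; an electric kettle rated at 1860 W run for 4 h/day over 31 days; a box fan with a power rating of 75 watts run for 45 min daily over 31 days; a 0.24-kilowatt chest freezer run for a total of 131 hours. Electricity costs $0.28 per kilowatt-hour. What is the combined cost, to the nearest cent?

$384.87

window air conditioner: Runtime = 24 h × 52 = 1248 h
window air conditioner: 0.89 kW × 1248 h = 1110.72 kWh
electric kettle: Runtime = 4 h/day × 31 days = 124 h
electric kettle: 1.86 kW × 124 h = 230.64 kWh
box fan: Runtime = 45 min × 31 = 1395 min = 23.25 h
box fan: 0.075 kW × 23.25 h = 1.74375 kWh
chest freezer: 0.24 kW × 131 h = 31.44 kWh
Total energy = 1374.54375 kWh
Cost = 1374.54375 × $0.28 = $384.87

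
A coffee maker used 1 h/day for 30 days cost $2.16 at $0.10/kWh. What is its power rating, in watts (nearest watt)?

Energy = $2.16 ÷ $0.10/kWh = 21.6 kWh
Runtime = 1 h/day × 30 days = 30 h
Power = 21.6 kWh ÷ 30 h = 0.72 kW = 720 W

720 W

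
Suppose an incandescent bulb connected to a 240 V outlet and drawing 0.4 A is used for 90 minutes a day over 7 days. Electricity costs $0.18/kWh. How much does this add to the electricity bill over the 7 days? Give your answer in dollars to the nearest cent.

$0.18

Power = 0.4 A × 240 V = 96 W = 0.096 kW
Runtime = 90 min × 7 = 630 min = 10.5 h
Energy = 0.096 kW × 10.5 h = 1.008 kWh
Cost = 1.008 kWh × $0.18/kWh = $0.18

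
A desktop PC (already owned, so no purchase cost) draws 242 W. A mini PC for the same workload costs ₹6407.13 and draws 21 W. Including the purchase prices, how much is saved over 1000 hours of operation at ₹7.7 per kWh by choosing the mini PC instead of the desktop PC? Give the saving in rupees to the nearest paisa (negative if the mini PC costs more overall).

desktop PC: ₹0.00 + (242/1000) kW × 1000 h × ₹7.7 = ₹0.00 + ₹1863.4 = ₹1863.4
mini PC: ₹6407.13 + (21/1000) kW × 1000 h × ₹7.7 = ₹6407.13 + ₹161.7 = ₹6568.83
Saving = ₹1863.4 − ₹6568.83 = −₹4705.43

-₹4705.43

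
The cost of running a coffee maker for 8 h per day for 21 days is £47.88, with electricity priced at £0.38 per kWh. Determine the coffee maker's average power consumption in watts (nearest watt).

750 W

Energy = £47.88 ÷ £0.38/kWh = 126 kWh
Runtime = 8 h/day × 21 days = 168 h
Power = 126 kWh ÷ 168 h = 0.75 kW = 750 W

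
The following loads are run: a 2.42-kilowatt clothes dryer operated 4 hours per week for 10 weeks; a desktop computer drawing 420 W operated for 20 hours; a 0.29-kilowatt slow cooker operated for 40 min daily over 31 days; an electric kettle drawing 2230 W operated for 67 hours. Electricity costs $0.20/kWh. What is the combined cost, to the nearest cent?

clothes dryer: Runtime = 4 h/week × 10 weeks = 40 h
clothes dryer: 2.42 kW × 40 h = 96.8 kWh
desktop computer: 0.42 kW × 20 h = 8.4 kWh
slow cooker: Runtime = 40 min × 31 = 1240 min = 20.666666… h
slow cooker: 0.29 kW × 20.666666… h = 5.993333… kWh
electric kettle: 2.23 kW × 67 h = 149.41 kWh
Total energy = 260.603333… kWh
Cost = 260.603333… × $0.20 = $52.12

$52.12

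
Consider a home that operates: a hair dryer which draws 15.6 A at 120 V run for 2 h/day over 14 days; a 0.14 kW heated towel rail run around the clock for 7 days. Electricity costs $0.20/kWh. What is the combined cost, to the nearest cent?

hair dryer: Power = 15.6 A × 120 V = 1872 W = 1.872 kW
hair dryer: Runtime = 2 h/day × 14 days = 28 h
hair dryer: 1.872 kW × 28 h = 52.416 kWh
heated towel rail: Runtime = 24 h × 7 = 168 h
heated towel rail: 0.14 kW × 168 h = 23.52 kWh
Total energy = 75.936 kWh
Cost = 75.936 × $0.20 = $15.19

$15.19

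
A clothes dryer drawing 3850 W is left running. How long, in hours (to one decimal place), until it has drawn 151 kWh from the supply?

39.2 h

Hours = 151 kWh ÷ 3.85 kW = 39.2 h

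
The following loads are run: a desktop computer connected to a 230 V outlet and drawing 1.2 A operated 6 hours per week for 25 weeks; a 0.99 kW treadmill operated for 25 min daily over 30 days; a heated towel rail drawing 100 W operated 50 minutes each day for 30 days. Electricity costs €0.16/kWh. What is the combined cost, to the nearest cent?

desktop computer: Power = 1.2 A × 230 V = 276 W = 0.276 kW
desktop computer: Runtime = 6 h/week × 25 weeks = 150 h
desktop computer: 0.276 kW × 150 h = 41.4 kWh
treadmill: Runtime = 25 min × 30 = 750 min = 12.5 h
treadmill: 0.99 kW × 12.5 h = 12.375 kWh
heated towel rail: Runtime = 50 min × 30 = 1500 min = 25 h
heated towel rail: 0.1 kW × 25 h = 2.5 kWh
Total energy = 56.275 kWh
Cost = 56.275 × €0.16 = €9.00

€9.00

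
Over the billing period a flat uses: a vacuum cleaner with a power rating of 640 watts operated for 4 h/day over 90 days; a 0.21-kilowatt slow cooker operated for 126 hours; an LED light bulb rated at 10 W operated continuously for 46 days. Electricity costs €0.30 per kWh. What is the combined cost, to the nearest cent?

€80.37

vacuum cleaner: Runtime = 4 h/day × 90 days = 360 h
vacuum cleaner: 0.64 kW × 360 h = 230.4 kWh
slow cooker: 0.21 kW × 126 h = 26.46 kWh
LED light bulb: Runtime = 24 h × 46 = 1104 h
LED light bulb: 0.01 kW × 1104 h = 11.04 kWh
Total energy = 267.9 kWh
Cost = 267.9 × €0.30 = €80.37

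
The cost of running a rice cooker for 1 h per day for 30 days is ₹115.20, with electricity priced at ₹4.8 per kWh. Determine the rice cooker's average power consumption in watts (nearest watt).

Energy = ₹115.20 ÷ ₹4.8/kWh = 24 kWh
Runtime = 1 h/day × 30 days = 30 h
Power = 24 kWh ÷ 30 h = 0.8 kW = 800 W

800 W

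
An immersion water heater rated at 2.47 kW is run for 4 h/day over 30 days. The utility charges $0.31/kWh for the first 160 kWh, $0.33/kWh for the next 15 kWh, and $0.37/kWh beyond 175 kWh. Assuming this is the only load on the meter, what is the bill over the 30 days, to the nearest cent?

Runtime = 4 h/day × 30 days = 120 h
Energy = 2.47 kW × 120 h = 296.4 kWh
Tier 1 (0–160 kWh): 160 × $0.31 = $49.6
Tier 2 (160–175 kWh): 15 × $0.33 = $4.95
Above 175 kWh: 121.4 × $0.37 = $44.918
Bill = $99.47

$99.47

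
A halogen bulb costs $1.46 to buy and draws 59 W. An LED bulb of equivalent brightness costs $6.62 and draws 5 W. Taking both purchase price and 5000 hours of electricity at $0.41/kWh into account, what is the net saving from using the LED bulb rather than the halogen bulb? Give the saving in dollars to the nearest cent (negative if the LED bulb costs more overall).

$105.54

halogen bulb: $1.46 + (59/1000) kW × 5000 h × $0.41 = $1.46 + $120.95 = $122.41
LED bulb: $6.62 + (5/1000) kW × 5000 h × $0.41 = $6.62 + $10.25 = $16.87
Saving = $122.41 − $16.87 = $105.54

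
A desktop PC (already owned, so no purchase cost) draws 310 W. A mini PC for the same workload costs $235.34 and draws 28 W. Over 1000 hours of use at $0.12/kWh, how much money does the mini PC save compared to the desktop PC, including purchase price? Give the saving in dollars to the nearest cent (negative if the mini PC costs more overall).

desktop PC: $0.00 + (310/1000) kW × 1000 h × $0.12 = $0.00 + $37.2 = $37.2
mini PC: $235.34 + (28/1000) kW × 1000 h × $0.12 = $235.34 + $3.36 = $238.7
Saving = $37.2 − $238.7 = −$201.5

-$201.50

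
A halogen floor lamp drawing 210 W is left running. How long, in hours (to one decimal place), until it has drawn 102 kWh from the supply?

Hours = 102 kWh ÷ 0.21 kW = 485.7 h

485.7 h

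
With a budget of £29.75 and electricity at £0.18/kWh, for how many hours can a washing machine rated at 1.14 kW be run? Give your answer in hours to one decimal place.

145.0 h

Energy available = £29.75 ÷ £0.18/kWh = 165.2778 kWh
Hours = 165.2778 kWh ÷ 1.14 kW = 145.0 h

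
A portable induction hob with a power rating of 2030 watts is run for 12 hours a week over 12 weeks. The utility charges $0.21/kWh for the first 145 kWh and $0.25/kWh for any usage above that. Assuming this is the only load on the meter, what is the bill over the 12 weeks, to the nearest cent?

$67.28

Runtime = 12 h/week × 12 weeks = 144 h
Energy = 2.03 kW × 144 h = 292.32 kWh
Tier 1 (0–145 kWh): 145 × $0.21 = $30.45
Above 145 kWh: 147.32 × $0.25 = $36.83
Bill = $67.28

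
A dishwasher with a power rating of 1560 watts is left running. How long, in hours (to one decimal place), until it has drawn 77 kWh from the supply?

49.4 h

Hours = 77 kWh ÷ 1.56 kW = 49.4 h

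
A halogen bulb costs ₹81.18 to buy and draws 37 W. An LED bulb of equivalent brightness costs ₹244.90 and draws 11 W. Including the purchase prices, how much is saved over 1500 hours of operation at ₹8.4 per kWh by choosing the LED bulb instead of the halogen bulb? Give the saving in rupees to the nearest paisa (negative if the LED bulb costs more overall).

halogen bulb: ₹81.18 + (37/1000) kW × 1500 h × ₹8.4 = ₹81.18 + ₹466.2 = ₹547.38
LED bulb: ₹244.90 + (11/1000) kW × 1500 h × ₹8.4 = ₹244.90 + ₹138.6 = ₹383.5
Saving = ₹547.38 − ₹383.5 = ₹163.88

₹163.88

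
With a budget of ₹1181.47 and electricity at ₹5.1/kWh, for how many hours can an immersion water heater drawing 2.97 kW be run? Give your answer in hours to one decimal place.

Energy available = ₹1181.47 ÷ ₹5.1/kWh = 231.6608 kWh
Hours = 231.6608 kWh ÷ 2.97 kW = 78.0 h

78.0 h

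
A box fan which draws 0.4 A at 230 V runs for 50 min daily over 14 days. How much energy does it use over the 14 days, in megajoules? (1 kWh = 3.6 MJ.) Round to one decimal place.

Power = 0.4 A × 230 V = 92 W = 0.092 kW
Runtime = 50 min × 14 = 700 min = 11.666666… h
Energy = 0.092 kW × 11.666666… h = 1.073333… kWh
= 1.073333… × 3.6 MJ = 3.9 MJ

3.9 MJ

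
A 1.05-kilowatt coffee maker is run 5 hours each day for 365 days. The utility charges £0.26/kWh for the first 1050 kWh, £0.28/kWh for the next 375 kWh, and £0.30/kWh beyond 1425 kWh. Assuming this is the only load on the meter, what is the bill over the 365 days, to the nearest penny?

£525.38

Runtime = 5 h/day × 365 days = 1825 h
Energy = 1.05 kW × 1825 h = 1916.25 kWh
Tier 1 (0–1050 kWh): 1050 × £0.26 = £273
Tier 2 (1050–1425 kWh): 375 × £0.28 = £105
Above 1425 kWh: 491.25 × £0.30 = £147.375
Bill = £525.38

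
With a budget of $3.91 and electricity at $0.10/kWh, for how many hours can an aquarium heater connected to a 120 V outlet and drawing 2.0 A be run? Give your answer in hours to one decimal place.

Power = 2.0 A × 120 V = 240 W = 0.24 kW
Energy available = $3.91 ÷ $0.10/kWh = 39.1 kWh
Hours = 39.1 kWh ÷ 0.24 kW = 162.9 h

162.9 h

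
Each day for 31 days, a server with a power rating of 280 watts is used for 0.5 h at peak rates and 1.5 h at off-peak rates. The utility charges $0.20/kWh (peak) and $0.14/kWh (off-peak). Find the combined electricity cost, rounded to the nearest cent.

Peak energy = 0.28 kW × 0.5 h × 31 = 4.34 kWh
Off-peak energy = 0.28 kW × 1.5 h × 31 = 13.02 kWh
Cost = 4.34 × $0.20 + 13.02 × $0.14 = $0.868 + $1.8228 = $2.69

$2.69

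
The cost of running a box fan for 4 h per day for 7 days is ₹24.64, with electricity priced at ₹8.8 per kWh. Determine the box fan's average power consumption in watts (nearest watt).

100 W

Energy = ₹24.64 ÷ ₹8.8/kWh = 2.8 kWh
Runtime = 4 h/day × 7 days = 28 h
Power = 2.8 kWh ÷ 28 h = 0.1 kW = 100 W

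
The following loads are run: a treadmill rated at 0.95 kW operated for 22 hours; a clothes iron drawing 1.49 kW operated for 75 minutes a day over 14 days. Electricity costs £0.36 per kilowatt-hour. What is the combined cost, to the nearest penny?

treadmill: 0.95 kW × 22 h = 20.9 kWh
clothes iron: Runtime = 75 min × 14 = 1050 min = 17.5 h
clothes iron: 1.49 kW × 17.5 h = 26.075 kWh
Total energy = 46.975 kWh
Cost = 46.975 × £0.36 = £16.91

£16.91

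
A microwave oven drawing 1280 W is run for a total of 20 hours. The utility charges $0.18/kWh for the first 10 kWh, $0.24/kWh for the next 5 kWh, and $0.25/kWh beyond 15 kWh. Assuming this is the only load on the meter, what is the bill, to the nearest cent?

$5.65

Energy = 1.28 kW × 20 h = 25.6 kWh
Tier 1 (0–10 kWh): 10 × $0.18 = $1.8
Tier 2 (10–15 kWh): 5 × $0.24 = $1.2
Above 15 kWh: 10.6 × $0.25 = $2.65
Bill = $5.65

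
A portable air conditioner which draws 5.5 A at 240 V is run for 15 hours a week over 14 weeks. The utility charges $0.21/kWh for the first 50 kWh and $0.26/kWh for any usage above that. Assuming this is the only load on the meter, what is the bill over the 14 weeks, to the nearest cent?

Power = 5.5 A × 240 V = 1320 W = 1.32 kW
Runtime = 15 h/week × 14 weeks = 210 h
Energy = 1.32 kW × 210 h = 277.2 kWh
Tier 1 (0–50 kWh): 50 × $0.21 = $10.5
Above 50 kWh: 227.2 × $0.26 = $59.072
Bill = $69.57

$69.57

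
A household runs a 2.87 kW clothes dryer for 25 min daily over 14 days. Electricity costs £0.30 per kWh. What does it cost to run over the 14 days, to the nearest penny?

Runtime = 25 min × 14 = 350 min = 5.833333… h
Energy = 2.87 kW × 5.833333… h = 16.741666… kWh
Cost = 16.741666… kWh × £0.30/kWh = £5.02

£5.02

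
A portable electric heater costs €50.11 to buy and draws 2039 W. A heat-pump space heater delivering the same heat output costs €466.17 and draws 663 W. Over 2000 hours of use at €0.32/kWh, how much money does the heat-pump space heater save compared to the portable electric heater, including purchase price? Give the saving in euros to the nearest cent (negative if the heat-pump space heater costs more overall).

portable electric heater: €50.11 + (2039/1000) kW × 2000 h × €0.32 = €50.11 + €1304.96 = €1355.07
heat-pump space heater: €466.17 + (663/1000) kW × 2000 h × €0.32 = €466.17 + €424.32 = €890.49
Saving = €1355.07 − €890.49 = €464.58

€464.58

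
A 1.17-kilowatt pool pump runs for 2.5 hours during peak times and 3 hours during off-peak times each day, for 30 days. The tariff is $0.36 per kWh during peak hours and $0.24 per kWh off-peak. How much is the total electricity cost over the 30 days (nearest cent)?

Peak energy = 1.17 kW × 2.5 h × 30 = 87.75 kWh
Off-peak energy = 1.17 kW × 3 h × 30 = 105.3 kWh
Cost = 87.75 × $0.36 + 105.3 × $0.24 = $31.59 + $25.272 = $56.86

$56.86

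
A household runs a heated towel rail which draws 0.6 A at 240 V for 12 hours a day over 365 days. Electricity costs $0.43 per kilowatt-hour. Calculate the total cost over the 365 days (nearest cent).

Power = 0.6 A × 240 V = 144 W = 0.144 kW
Runtime = 12 h/day × 365 days = 4380 h
Energy = 0.144 kW × 4380 h = 630.72 kWh
Cost = 630.72 kWh × $0.43/kWh = $271.21

$271.21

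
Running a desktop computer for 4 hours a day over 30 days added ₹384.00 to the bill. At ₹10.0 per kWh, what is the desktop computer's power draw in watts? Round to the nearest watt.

Energy = ₹384.00 ÷ ₹10.0/kWh = 38.4 kWh
Runtime = 4 h/day × 30 days = 120 h
Power = 38.4 kWh ÷ 120 h = 0.32 kW = 320 W

320 W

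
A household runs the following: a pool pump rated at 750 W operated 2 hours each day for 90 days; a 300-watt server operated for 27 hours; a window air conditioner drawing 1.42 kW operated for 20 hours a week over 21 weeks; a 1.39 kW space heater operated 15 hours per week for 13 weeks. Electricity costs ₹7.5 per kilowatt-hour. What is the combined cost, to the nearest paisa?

pool pump: Runtime = 2 h/day × 90 days = 180 h
pool pump: 0.75 kW × 180 h = 135 kWh
server: 0.3 kW × 27 h = 8.1 kWh
window air conditioner: Runtime = 20 h/week × 21 weeks = 420 h
window air conditioner: 1.42 kW × 420 h = 596.4 kWh
space heater: Runtime = 15 h/week × 13 weeks = 195 h
space heater: 1.39 kW × 195 h = 271.05 kWh
Total energy = 1010.55 kWh
Cost = 1010.55 × ₹7.5 = ₹7579.13

₹7579.13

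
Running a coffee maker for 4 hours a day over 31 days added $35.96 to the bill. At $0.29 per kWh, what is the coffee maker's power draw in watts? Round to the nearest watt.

1000 W

Energy = $35.96 ÷ $0.29/kWh = 124 kWh
Runtime = 4 h/day × 31 days = 124 h
Power = 124 kWh ÷ 124 h = 1 kW = 1000 W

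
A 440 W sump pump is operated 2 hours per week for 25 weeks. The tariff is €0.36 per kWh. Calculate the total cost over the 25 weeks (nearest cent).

€7.92

Runtime = 2 h/week × 25 weeks = 50 h
Energy = 0.44 kW × 50 h = 22 kWh
Cost = 22 kWh × €0.36/kWh = €7.92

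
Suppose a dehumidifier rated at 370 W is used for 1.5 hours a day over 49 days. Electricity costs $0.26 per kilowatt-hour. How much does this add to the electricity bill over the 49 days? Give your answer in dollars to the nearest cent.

Runtime = 1.5 h/day × 49 days = 73.5 h
Energy = 0.37 kW × 73.5 h = 27.195 kWh
Cost = 27.195 kWh × $0.26/kWh = $7.07

$7.07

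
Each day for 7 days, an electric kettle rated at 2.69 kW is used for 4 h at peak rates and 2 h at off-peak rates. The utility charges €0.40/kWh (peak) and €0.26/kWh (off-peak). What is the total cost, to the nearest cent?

Peak energy = 2.69 kW × 4 h × 7 = 75.32 kWh
Off-peak energy = 2.69 kW × 2 h × 7 = 37.66 kWh
Cost = 75.32 × €0.40 + 37.66 × €0.26 = €30.128 + €9.7916 = €39.92

€39.92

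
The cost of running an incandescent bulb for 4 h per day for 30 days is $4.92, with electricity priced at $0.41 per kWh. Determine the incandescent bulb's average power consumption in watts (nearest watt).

100 W

Energy = $4.92 ÷ $0.41/kWh = 12 kWh
Runtime = 4 h/day × 30 days = 120 h
Power = 12 kWh ÷ 120 h = 0.1 kW = 100 W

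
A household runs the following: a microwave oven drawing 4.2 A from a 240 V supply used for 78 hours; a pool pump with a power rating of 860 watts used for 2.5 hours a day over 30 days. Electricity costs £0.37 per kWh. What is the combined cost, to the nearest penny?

microwave oven: Power = 4.2 A × 240 V = 1008 W = 1.008 kW
microwave oven: 1.008 kW × 78 h = 78.624 kWh
pool pump: Runtime = 2.5 h/day × 30 days = 75 h
pool pump: 0.86 kW × 75 h = 64.5 kWh
Total energy = 143.124 kWh
Cost = 143.124 × £0.37 = £52.96

£52.96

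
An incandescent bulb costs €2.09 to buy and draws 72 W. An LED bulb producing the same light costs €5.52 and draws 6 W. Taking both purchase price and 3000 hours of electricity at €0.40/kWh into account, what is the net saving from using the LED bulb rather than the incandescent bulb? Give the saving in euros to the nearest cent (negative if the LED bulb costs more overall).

incandescent bulb: €2.09 + (72/1000) kW × 3000 h × €0.40 = €2.09 + €86.4 = €88.49
LED bulb: €5.52 + (6/1000) kW × 3000 h × €0.40 = €5.52 + €7.2 = €12.72
Saving = €88.49 − €12.72 = €75.77

€75.77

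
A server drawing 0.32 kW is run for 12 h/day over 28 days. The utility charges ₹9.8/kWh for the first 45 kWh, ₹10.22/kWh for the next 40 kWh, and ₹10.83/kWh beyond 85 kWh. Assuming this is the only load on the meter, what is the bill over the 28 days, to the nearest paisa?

Runtime = 12 h/day × 28 days = 336 h
Energy = 0.32 kW × 336 h = 107.52 kWh
Tier 1 (0–45 kWh): 45 × ₹9.8 = ₹441
Tier 2 (45–85 kWh): 40 × ₹10.22 = ₹408.8
Above 85 kWh: 22.52 × ₹10.83 = ₹243.8916
Bill = ₹1093.69

₹1093.69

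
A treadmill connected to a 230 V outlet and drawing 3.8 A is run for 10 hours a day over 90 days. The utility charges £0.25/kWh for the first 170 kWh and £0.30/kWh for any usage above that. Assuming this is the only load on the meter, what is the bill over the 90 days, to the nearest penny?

Power = 3.8 A × 230 V = 874 W = 0.874 kW
Runtime = 10 h/day × 90 days = 900 h
Energy = 0.874 kW × 900 h = 786.6 kWh
Tier 1 (0–170 kWh): 170 × £0.25 = £42.5
Above 170 kWh: 616.6 × £0.30 = £184.98
Bill = £227.48

£227.48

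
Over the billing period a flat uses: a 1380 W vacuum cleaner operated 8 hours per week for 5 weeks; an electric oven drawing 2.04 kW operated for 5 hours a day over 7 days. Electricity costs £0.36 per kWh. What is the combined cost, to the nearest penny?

£45.58

vacuum cleaner: Runtime = 8 h/week × 5 weeks = 40 h
vacuum cleaner: 1.38 kW × 40 h = 55.2 kWh
electric oven: Runtime = 5 h/day × 7 days = 35 h
electric oven: 2.04 kW × 35 h = 71.4 kWh
Total energy = 126.6 kWh
Cost = 126.6 × £0.36 = £45.58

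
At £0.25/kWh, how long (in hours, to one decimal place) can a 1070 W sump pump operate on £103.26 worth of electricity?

386.0 h

Energy available = £103.26 ÷ £0.25/kWh = 413.04 kWh
Hours = 413.04 kWh ÷ 1.07 kW = 386.0 h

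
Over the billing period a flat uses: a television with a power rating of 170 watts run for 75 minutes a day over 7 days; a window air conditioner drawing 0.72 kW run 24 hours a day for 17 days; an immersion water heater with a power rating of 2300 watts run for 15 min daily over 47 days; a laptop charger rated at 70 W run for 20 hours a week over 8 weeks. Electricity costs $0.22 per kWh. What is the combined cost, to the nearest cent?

$73.36

television: Runtime = 75 min × 7 = 525 min = 8.75 h
television: 0.17 kW × 8.75 h = 1.4875 kWh
window air conditioner: Runtime = 24 h × 17 = 408 h
window air conditioner: 0.72 kW × 408 h = 293.76 kWh
immersion water heater: Runtime = 15 min × 47 = 705 min = 11.75 h
immersion water heater: 2.3 kW × 11.75 h = 27.025 kWh
laptop charger: Runtime = 20 h/week × 8 weeks = 160 h
laptop charger: 0.07 kW × 160 h = 11.2 kWh
Total energy = 333.4725 kWh
Cost = 333.4725 × $0.22 = $73.36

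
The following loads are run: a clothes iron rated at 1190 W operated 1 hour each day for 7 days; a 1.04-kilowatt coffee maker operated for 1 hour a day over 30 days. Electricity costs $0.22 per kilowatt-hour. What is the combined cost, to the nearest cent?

$8.70

clothes iron: Runtime = 1 h/day × 7 days = 7 h
clothes iron: 1.19 kW × 7 h = 8.33 kWh
coffee maker: Runtime = 1 h/day × 30 days = 30 h
coffee maker: 1.04 kW × 30 h = 31.2 kWh
Total energy = 39.53 kWh
Cost = 39.53 × $0.22 = $8.70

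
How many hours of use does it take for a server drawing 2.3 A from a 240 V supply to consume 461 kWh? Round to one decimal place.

Power = 2.3 A × 240 V = 552 W = 0.552 kW
Hours = 461 kWh ÷ 0.552 kW = 835.1 h

835.1 h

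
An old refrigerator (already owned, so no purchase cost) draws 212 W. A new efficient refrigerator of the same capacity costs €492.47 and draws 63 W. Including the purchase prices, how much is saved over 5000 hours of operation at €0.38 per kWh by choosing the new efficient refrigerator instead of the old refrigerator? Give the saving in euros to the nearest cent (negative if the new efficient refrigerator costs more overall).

old refrigerator: €0.00 + (212/1000) kW × 5000 h × €0.38 = €0.00 + €402.8 = €402.8
new efficient refrigerator: €492.47 + (63/1000) kW × 5000 h × €0.38 = €492.47 + €119.7 = €612.17
Saving = €402.8 − €612.17 = −€209.37

-€209.37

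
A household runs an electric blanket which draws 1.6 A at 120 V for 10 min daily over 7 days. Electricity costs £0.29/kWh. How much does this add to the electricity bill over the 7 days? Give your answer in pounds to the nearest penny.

£0.06

Power = 1.6 A × 120 V = 192 W = 0.192 kW
Runtime = 10 min × 7 = 70 min = 1.166666… h
Energy = 0.192 kW × 1.166666… h = 0.224 kWh
Cost = 0.224 kWh × £0.29/kWh = £0.06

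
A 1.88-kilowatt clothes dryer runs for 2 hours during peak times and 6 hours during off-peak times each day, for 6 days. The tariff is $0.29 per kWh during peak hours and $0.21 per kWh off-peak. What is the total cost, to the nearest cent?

$20.76

Peak energy = 1.88 kW × 2 h × 6 = 22.56 kWh
Off-peak energy = 1.88 kW × 6 h × 6 = 67.68 kWh
Cost = 22.56 × $0.29 + 67.68 × $0.21 = $6.5424 + $14.2128 = $20.76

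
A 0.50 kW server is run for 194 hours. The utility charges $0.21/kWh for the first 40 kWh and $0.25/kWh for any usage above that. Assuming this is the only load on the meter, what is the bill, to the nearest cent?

$22.65

Energy = 0.5 kW × 194 h = 97 kWh
Tier 1 (0–40 kWh): 40 × $0.21 = $8.4
Above 40 kWh: 57 × $0.25 = $14.25
Bill = $22.65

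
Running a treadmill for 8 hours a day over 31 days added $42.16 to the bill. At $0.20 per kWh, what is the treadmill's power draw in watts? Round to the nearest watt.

Energy = $42.16 ÷ $0.20/kWh = 210.8 kWh
Runtime = 8 h/day × 31 days = 248 h
Power = 210.8 kWh ÷ 248 h = 0.85 kW = 850 W

850 W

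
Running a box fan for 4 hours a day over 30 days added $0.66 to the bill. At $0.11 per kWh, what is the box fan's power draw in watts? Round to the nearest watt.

50 W

Energy = $0.66 ÷ $0.11/kWh = 6 kWh
Runtime = 4 h/day × 30 days = 120 h
Power = 6 kWh ÷ 120 h = 0.05 kW = 50 W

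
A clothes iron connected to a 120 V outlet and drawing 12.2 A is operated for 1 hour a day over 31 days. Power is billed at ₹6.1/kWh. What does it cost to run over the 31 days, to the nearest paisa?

₹276.84

Power = 12.2 A × 120 V = 1464 W = 1.464 kW
Runtime = 1 h/day × 31 days = 31 h
Energy = 1.464 kW × 31 h = 45.384 kWh
Cost = 45.384 kWh × ₹6.1/kWh = ₹276.84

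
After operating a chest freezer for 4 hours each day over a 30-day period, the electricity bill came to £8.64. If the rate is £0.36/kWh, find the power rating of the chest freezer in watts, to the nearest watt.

Energy = £8.64 ÷ £0.36/kWh = 24 kWh
Runtime = 4 h/day × 30 days = 120 h
Power = 24 kWh ÷ 120 h = 0.2 kW = 200 W

200 W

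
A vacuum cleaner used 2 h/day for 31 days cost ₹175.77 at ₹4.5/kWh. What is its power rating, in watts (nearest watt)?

Energy = ₹175.77 ÷ ₹4.5/kWh = 39.06 kWh
Runtime = 2 h/day × 31 days = 62 h
Power = 39.06 kWh ÷ 62 h = 0.63 kW = 630 W

630 W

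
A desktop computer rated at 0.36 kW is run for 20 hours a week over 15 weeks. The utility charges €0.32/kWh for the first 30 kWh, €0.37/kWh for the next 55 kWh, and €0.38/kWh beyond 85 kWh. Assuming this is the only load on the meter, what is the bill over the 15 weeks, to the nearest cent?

€38.69

Runtime = 20 h/week × 15 weeks = 300 h
Energy = 0.36 kW × 300 h = 108 kWh
Tier 1 (0–30 kWh): 30 × €0.32 = €9.6
Tier 2 (30–85 kWh): 55 × €0.37 = €20.35
Above 85 kWh: 23 × €0.38 = €8.74
Bill = €38.69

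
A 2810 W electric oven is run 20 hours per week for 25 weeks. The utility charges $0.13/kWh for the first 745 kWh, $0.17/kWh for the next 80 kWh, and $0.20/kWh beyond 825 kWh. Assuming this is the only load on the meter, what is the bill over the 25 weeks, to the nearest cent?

Runtime = 20 h/week × 25 weeks = 500 h
Energy = 2.81 kW × 500 h = 1405 kWh
Tier 1 (0–745 kWh): 745 × $0.13 = $96.85
Tier 2 (745–825 kWh): 80 × $0.17 = $13.6
Above 825 kWh: 580 × $0.20 = $116
Bill = $226.45

$226.45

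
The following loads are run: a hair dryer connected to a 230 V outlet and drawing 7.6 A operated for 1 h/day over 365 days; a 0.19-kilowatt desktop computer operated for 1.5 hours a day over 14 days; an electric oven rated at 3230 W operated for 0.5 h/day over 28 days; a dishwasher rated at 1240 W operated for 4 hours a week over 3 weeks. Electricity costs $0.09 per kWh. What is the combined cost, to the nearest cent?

hair dryer: Power = 7.6 A × 230 V = 1748 W = 1.748 kW
hair dryer: Runtime = 1 h/day × 365 days = 365 h
hair dryer: 1.748 kW × 365 h = 638.02 kWh
desktop computer: Runtime = 1.5 h/day × 14 days = 21 h
desktop computer: 0.19 kW × 21 h = 3.99 kWh
electric oven: Runtime = 0.5 h/day × 28 days = 14 h
electric oven: 3.23 kW × 14 h = 45.22 kWh
dishwasher: Runtime = 4 h/week × 3 weeks = 12 h
dishwasher: 1.24 kW × 12 h = 14.88 kWh
Total energy = 702.11 kWh
Cost = 702.11 × $0.09 = $63.19

$63.19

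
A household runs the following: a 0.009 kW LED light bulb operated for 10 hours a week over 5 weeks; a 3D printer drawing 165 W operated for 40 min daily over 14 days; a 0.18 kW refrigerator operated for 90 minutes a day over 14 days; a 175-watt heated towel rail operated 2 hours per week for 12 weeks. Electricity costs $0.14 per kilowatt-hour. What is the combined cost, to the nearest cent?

LED light bulb: Runtime = 10 h/week × 5 weeks = 50 h
LED light bulb: 0.009 kW × 50 h = 0.45 kWh
3D printer: Runtime = 40 min × 14 = 560 min = 9.333333… h
3D printer: 0.165 kW × 9.333333… h = 1.54 kWh
refrigerator: Runtime = 90 min × 14 = 1260 min = 21 h
refrigerator: 0.18 kW × 21 h = 3.78 kWh
heated towel rail: Runtime = 2 h/week × 12 weeks = 24 h
heated towel rail: 0.175 kW × 24 h = 4.2 kWh
Total energy = 9.97 kWh
Cost = 9.97 × $0.14 = $1.40

$1.40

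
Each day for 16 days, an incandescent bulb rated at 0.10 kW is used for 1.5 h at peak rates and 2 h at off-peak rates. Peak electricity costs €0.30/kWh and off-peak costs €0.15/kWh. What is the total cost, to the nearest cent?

€1.20

Peak energy = 0.1 kW × 1.5 h × 16 = 2.4 kWh
Off-peak energy = 0.1 kW × 2 h × 16 = 3.2 kWh
Cost = 2.4 × €0.30 + 3.2 × €0.15 = €0.72 + €0.48 = €1.20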